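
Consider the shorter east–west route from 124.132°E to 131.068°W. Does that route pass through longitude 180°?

Naïve |-131.068 − 124.132| = 255.2° > 180°, so the shorter arc goes the other way round — across 180°.
Signed shortest Δλ = ((-131.068 − 124.132 + 180) mod 360) − 180 = 104.8°.
Going east by 104.8° from +124.132° passes through 180° before reaching -131.068°.

Yes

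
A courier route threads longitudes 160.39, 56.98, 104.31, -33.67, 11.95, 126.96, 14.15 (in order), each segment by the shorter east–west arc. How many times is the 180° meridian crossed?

0

Leg 1: +160.39° → +56.98°, shortest Δλ = -103.41° (west) — does not cross 180°.
Leg 2: +56.98° → +104.31°, shortest Δλ = 47.33° (east) — does not cross 180°.
Leg 3: +104.31° → -33.67°, shortest Δλ = -137.98° (west) — does not cross 180°.
Leg 4: -33.67° → +11.95°, shortest Δλ = 45.62° (east) — does not cross 180°.
Leg 5: +11.95° → +126.96°, shortest Δλ = 115.01° (east) — does not cross 180°.
Leg 6: +126.96° → +14.15°, shortest Δλ = -112.81° (west) — does not cross 180°.
Total crossings: 0.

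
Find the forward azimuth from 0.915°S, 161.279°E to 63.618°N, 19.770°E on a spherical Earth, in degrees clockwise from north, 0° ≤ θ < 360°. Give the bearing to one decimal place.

342.7°

Δλ = 19.770 − 161.279 = -141.509°.
θ = atan2( sin Δλ · cos φ₂ , cos φ₁ · sin φ₂ − sin φ₁ · cos φ₂ · cos Δλ )
  = atan2(-0.27656, 0.89018) = -17.259° → normalised to [0°, 360°): 342.741°.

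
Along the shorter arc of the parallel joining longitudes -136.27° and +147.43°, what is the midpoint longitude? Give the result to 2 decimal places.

Signed shortest Δλ from -136.27° to +147.43° is -76.30°.
Midpoint longitude = -136.27° + (-76.30°)/2 = -136.27° − 38.15° = -174.42°.
(The naïve average (-136.27 + +147.43)/2 = 5.58° is on the wrong side of the globe.)

-174.42°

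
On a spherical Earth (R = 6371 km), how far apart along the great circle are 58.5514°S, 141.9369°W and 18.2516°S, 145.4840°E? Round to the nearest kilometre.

7277 km

Δλ = 145.4840 − -141.9369 = 287.4209°; wrapped into (−180°, 180°]: -72.5791°.
Δφ = -18.2516 − -58.5514 = 40.2998°.
a = sin²(Δφ/2) + cos φ₁ · cos φ₂ · sin²(Δλ/2) = 0.292236.
c = 2·atan2(√a, √(1−a)) = 1.14227 rad → d = 6371·c ≈ 7277.42 km.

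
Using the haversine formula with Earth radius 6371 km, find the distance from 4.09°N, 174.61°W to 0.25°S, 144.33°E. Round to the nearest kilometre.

Δλ = 144.33 − -174.61 = 318.94°; wrapped into (−180°, 180°]: -41.06°.
Δφ = -0.25 − 4.09 = -4.34°.
a = sin²(Δφ/2) + cos φ₁ · cos φ₂ · sin²(Δλ/2) = 0.124108.
c = 2·atan2(√a, √(1−a)) = 0.72003 rad → d = 6371·c ≈ 4587.34 km.

4587 km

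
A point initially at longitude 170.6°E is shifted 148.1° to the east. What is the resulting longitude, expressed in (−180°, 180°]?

41.3°W

Start at +170.6°; shift +148.1° → +318.7°.
+318.7° lies outside (−180°, 180°]; subtract 360° → -41.3°.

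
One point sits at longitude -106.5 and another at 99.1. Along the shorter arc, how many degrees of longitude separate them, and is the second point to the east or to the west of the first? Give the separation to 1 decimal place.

Raw difference: 99.1 − -106.5 = 205.6°.
Normalise into (−180°, 180°]: 205.6° − 360° = -154.4°.
Negative ⇒ the second point lies to the west; separation 154.4°.

154.4° west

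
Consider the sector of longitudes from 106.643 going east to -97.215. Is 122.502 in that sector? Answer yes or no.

Band width going east from +106.643° to -97.215°: ((-97.215 − 106.643) mod 360) = 156.142°.
Offset of +122.502° east of the west edge: ((122.502 − 106.643) mod 360) = 15.859°.
15.859° ≤ 156.142° ⇒ inside.

Yes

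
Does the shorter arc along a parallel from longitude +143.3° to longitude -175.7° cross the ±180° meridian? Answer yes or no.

Naïve |-175.7 − 143.3| = 319.0° > 180°, so the shorter arc goes the other way round — across 180°.
Signed shortest Δλ = ((-175.7 − 143.3 + 180) mod 360) − 180 = 41.0°.
Going east by 41.0° from +143.3° passes through 180° before reaching -175.7°.

Yes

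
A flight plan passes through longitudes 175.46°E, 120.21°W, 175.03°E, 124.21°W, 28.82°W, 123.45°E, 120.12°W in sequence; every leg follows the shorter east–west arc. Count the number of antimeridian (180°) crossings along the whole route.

4

Leg 1: +175.46° → -120.21°, shortest Δλ = 64.33° (east) — crosses 180°.
Leg 2: -120.21° → +175.03°, shortest Δλ = -64.76° (west) — crosses 180°.
Leg 3: +175.03° → -124.21°, shortest Δλ = 60.76° (east) — crosses 180°.
Leg 4: -124.21° → -28.82°, shortest Δλ = 95.39° (east) — does not cross 180°.
Leg 5: -28.82° → +123.45°, shortest Δλ = 152.27° (east) — does not cross 180°.
Leg 6: +123.45° → -120.12°, shortest Δλ = 116.43° (east) — crosses 180°.
Total crossings: 4.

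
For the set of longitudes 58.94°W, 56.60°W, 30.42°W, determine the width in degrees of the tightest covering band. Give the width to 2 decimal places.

Sort the longitudes: -58.94°, -56.60°, -30.42°.
Eastward gaps between consecutive values (wrapping around): 2.34°, 26.18°, 331.48°.
Largest gap = 331.48° ⇒ minimal covering band is its complement: 360° − 331.48° = 28.52°.
Band runs from -58.94° eastward to -30.42°.

28.52°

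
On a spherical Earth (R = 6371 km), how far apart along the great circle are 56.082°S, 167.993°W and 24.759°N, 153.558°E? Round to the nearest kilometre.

9693 km

Δλ = 153.558 − -167.993 = 321.551°; wrapped into (−180°, 180°]: -38.449°.
Δφ = 24.759 − -56.082 = 80.841°.
a = sin²(Δφ/2) + cos φ₁ · cos φ₂ · sin²(Δλ/2) = 0.475350.
c = 2·atan2(√a, √(1−a)) = 1.52148 rad → d = 6371·c ≈ 9693.32 km.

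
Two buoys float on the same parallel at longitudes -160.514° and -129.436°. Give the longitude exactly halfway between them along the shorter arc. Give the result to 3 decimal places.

-144.975°

Signed shortest Δλ from -160.514° to -129.436° is +31.078°.
Midpoint longitude = -160.514° + (+31.078°)/2 = -160.514° + 15.539° = -144.975°.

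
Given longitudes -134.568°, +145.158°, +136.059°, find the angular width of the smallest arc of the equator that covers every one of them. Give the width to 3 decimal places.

89.373°

Sort the longitudes: -134.568°, +136.059°, +145.158°.
Eastward gaps between consecutive values (wrapping around): 270.627°, 9.099°, 80.274°.
Largest gap = 270.627° ⇒ minimal covering band is its complement: 360° − 270.627° = 89.373°.
Band runs from +136.059° eastward to -134.568°, crossing the antimeridian.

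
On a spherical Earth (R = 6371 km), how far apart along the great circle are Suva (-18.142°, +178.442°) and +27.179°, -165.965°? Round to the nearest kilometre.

5313 km

Δλ = -165.965 − 178.442 = -344.407°; wrapped into (−180°, 180°]: 15.593°.
Δφ = 27.179 − -18.142 = 45.321°.
a = sin²(Δφ/2) + cos φ₁ · cos φ₂ · sin²(Δλ/2) = 0.163990.
c = 2·atan2(√a, √(1−a)) = 0.83386 rad → d = 6371·c ≈ 5312.53 km.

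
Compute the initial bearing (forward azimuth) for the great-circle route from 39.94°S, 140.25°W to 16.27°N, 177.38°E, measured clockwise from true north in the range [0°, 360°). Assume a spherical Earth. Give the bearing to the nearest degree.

Δλ = 177.38 − -140.25 = 317.63°; wrapped into (−180°, 180°]: -42.37°.
θ = atan2( sin Δλ · cos φ₂ , cos φ₁ · sin φ₂ − sin φ₁ · cos φ₂ · cos Δλ )
  = atan2(-0.64693, 0.67012) = -43.991° → normalised to [0°, 360°): 316.009°.

316°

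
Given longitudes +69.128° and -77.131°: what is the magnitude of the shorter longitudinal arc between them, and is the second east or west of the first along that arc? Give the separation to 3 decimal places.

146.259° west

Raw difference: -77.131 − 69.128 = -146.259°.
Normalise into (−180°, 180°]: -146.259° stays -146.259°.
Negative ⇒ the second point lies to the west; separation 146.259°.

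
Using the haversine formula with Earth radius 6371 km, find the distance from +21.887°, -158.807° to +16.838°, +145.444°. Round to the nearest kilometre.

Δλ = 145.444 − -158.807 = 304.251°; wrapped into (−180°, 180°]: -55.749°.
Δφ = 16.838 − 21.887 = -5.049°.
a = sin²(Δφ/2) + cos φ₁ · cos φ₂ · sin²(Δλ/2) = 0.196079.
c = 2·atan2(√a, √(1−a)) = 0.91746 rad → d = 6371·c ≈ 5845.11 km.

5845 km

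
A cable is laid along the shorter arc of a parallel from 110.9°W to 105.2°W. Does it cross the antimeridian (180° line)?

Signed shortest Δλ = ((-105.2 − -110.9 + 180) mod 360) − 180 = 5.7°.
Going east by 5.7° from -110.9° reaches -105.2° without touching 180°.

No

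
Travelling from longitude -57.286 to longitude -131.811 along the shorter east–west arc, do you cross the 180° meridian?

Signed shortest Δλ = ((-131.811 − -57.286 + 180) mod 360) − 180 = -74.525°.
Going west by 74.525° from -57.286° reaches -131.811° without touching 180°.

No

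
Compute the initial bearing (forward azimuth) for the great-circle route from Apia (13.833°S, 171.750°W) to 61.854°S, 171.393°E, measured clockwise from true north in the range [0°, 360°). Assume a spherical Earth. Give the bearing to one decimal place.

190.4°

Δλ = 171.393 − -171.750 = 343.143°; wrapped into (−180°, 180°]: -16.857°.
θ = atan2( sin Δλ · cos φ₂ , cos φ₁ · sin φ₂ − sin φ₁ · cos φ₂ · cos Δλ )
  = atan2(-0.13679, -0.74824) = -169.640° → normalised to [0°, 360°): 190.360°.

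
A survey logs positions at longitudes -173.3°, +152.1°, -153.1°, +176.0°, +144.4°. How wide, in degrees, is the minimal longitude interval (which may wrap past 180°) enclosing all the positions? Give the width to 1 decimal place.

Sort the longitudes: -173.3°, -153.1°, +144.4°, +152.1°, +176.0°.
Eastward gaps between consecutive values (wrapping around): 20.2°, 297.5°, 7.7°, 23.9°, 10.7°.
Largest gap = 297.5° ⇒ minimal covering band is its complement: 360° − 297.5° = 62.5°.
Band runs from +144.4° eastward to -153.1°, crossing the antimeridian.

62.5°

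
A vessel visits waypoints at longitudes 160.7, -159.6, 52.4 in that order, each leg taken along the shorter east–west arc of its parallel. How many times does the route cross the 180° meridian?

2

Leg 1: +160.7° → -159.6°, shortest Δλ = 39.7° (east) — crosses 180°.
Leg 2: -159.6° → +52.4°, shortest Δλ = -148.0° (west) — crosses 180°.
Total crossings: 2.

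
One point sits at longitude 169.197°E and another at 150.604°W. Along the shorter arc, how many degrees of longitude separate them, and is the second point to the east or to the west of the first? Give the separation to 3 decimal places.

Raw difference: -150.604 − 169.197 = -319.801°.
Normalise into (−180°, 180°]: -319.801° + 360° = 40.199°.
Positive ⇒ the second point lies to the east; separation 40.199°.

40.199° east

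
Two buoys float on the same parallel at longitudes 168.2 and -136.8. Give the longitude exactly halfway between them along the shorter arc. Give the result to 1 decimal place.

Signed shortest Δλ from +168.2° to -136.8° is +55.0°.
Midpoint longitude = +168.2° + (+55.0°)/2 = +168.2° + 27.5° = +195.7°.
Normalise into (−180°, 180°]: -164.3°.
(The naïve average (+168.2 + -136.8)/2 = 15.7° is on the wrong side of the globe.)

-164.3°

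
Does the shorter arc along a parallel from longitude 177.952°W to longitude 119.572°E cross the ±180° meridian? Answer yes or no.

Yes

Naïve |119.572 − -177.952| = 297.524° > 180°, so the shorter arc goes the other way round — across 180°.
Signed shortest Δλ = ((119.572 − -177.952 + 180) mod 360) − 180 = -62.476°.
Going west by 62.476° from -177.952° passes through 180° before reaching +119.572°.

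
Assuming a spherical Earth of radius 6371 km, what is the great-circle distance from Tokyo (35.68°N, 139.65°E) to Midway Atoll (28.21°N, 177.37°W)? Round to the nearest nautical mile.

Δλ = -177.37 − 139.65 = -317.02°; wrapped into (−180°, 180°]: 42.98°.
Δφ = 28.21 − 35.68 = -7.47°.
a = sin²(Δφ/2) + cos φ₁ · cos φ₂ · sin²(Δλ/2) = 0.100307.
c = 2·atan2(√a, √(1−a)) = 0.64453 rad → d = 6371·c ≈ 4106.27 km ≈ 2217.21 nmi.

2217 nmi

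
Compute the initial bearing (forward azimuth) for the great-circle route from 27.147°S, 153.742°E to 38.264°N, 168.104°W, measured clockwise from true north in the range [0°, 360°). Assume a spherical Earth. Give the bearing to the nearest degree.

30°

Δλ = -168.104 − 153.742 = -321.846°; wrapped into (−180°, 180°]: 38.154°.
θ = atan2( sin Δλ · cos φ₂ , cos φ₁ · sin φ₂ − sin φ₁ · cos φ₂ · cos Δλ )
  = atan2(0.48506, 0.83278) = 30.219° → normalised to [0°, 360°): 30.219°.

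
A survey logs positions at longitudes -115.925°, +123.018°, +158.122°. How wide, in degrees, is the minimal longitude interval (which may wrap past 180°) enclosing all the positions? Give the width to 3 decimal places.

Sort the longitudes: -115.925°, +123.018°, +158.122°.
Eastward gaps between consecutive values (wrapping around): 238.943°, 35.104°, 85.953°.
Largest gap = 238.943° ⇒ minimal covering band is its complement: 360° − 238.943° = 121.057°.
Band runs from +123.018° eastward to -115.925°, crossing the antimeridian.

121.057°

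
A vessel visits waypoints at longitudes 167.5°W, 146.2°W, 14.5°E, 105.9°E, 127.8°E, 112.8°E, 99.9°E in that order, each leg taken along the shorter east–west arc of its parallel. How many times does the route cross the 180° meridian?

Leg 1: -167.5° → -146.2°, shortest Δλ = 21.3° (east) — does not cross 180°.
Leg 2: -146.2° → +14.5°, shortest Δλ = 160.7° (east) — does not cross 180°.
Leg 3: +14.5° → +105.9°, shortest Δλ = 91.4° (east) — does not cross 180°.
Leg 4: +105.9° → +127.8°, shortest Δλ = 21.9° (east) — does not cross 180°.
Leg 5: +127.8° → +112.8°, shortest Δλ = -15.0° (west) — does not cross 180°.
Leg 6: +112.8° → +99.9°, shortest Δλ = -12.9° (west) — does not cross 180°.
Total crossings: 0.

0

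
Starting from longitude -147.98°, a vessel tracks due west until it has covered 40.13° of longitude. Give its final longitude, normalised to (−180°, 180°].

Start at -147.98°; shift −40.13° → -188.11°.
-188.11° lies outside (−180°, 180°]; add 360° → +171.89°.

+171.89°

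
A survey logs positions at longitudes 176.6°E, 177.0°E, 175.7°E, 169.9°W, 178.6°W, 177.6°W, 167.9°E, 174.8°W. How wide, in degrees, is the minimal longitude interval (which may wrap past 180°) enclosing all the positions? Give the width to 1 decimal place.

Sort the longitudes: -178.6°, -177.6°, -174.8°, -169.9°, +167.9°, +175.7°, +176.6°, +177.0°.
Eastward gaps between consecutive values (wrapping around): 1.0°, 2.8°, 4.9°, 337.8°, 7.8°, 0.9°, 0.4°, 4.4°.
Largest gap = 337.8° ⇒ minimal covering band is its complement: 360° − 337.8° = 22.2°.
Band runs from +167.9° eastward to -169.9°, crossing the antimeridian.

22.2°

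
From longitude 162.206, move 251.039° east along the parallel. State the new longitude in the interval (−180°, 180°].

Start at +162.206°; shift +251.039° → +413.245°.
+413.245° lies outside (−180°, 180°]; subtract 360° → +53.245°.

+53.245°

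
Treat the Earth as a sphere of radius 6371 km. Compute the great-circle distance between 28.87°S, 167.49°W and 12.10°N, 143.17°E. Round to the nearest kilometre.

6986 km

Δλ = 143.17 − -167.49 = 310.66°; wrapped into (−180°, 180°]: -49.34°.
Δφ = 12.10 − -28.87 = 40.97°.
a = sin²(Δφ/2) + cos φ₁ · cos φ₂ · sin²(Δλ/2) = 0.271648.
c = 2·atan2(√a, √(1−a)) = 1.09651 rad → d = 6371·c ≈ 6985.86 km.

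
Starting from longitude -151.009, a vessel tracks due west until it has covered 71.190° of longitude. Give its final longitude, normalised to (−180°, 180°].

Start at -151.009°; shift −71.190° → -222.199°.
-222.199° lies outside (−180°, 180°]; add 360° → +137.801°.

+137.801°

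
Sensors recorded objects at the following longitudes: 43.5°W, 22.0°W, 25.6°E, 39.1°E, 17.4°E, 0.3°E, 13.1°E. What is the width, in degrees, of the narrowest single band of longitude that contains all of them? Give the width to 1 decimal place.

Sort the longitudes: -43.5°, -22.0°, +0.3°, +13.1°, +17.4°, +25.6°, +39.1°.
Eastward gaps between consecutive values (wrapping around): 21.5°, 22.3°, 12.8°, 4.3°, 8.2°, 13.5°, 277.4°.
Largest gap = 277.4° ⇒ minimal covering band is its complement: 360° − 277.4° = 82.6°.
Band runs from -43.5° eastward to +39.1°.

82.6°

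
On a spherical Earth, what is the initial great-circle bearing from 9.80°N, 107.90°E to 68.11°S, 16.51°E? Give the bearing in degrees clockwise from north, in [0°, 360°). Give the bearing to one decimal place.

202.2°

Δλ = 16.51 − 107.90 = -91.39°.
θ = atan2( sin Δλ · cos φ₂ , cos φ₁ · sin φ₂ − sin φ₁ · cos φ₂ · cos Δλ )
  = atan2(-0.37272, -0.91282) = -157.789° → normalised to [0°, 360°): 202.211°.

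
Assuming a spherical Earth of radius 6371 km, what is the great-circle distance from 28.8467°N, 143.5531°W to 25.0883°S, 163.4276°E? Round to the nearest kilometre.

Δλ = 163.4276 − -143.5531 = 306.9807°; wrapped into (−180°, 180°]: -53.0193°.
Δφ = -25.0883 − 28.8467 = -53.9350°.
a = sin²(Δφ/2) + cos φ₁ · cos φ₂ · sin²(Δλ/2) = 0.363691.
c = 2·atan2(√a, √(1−a)) = 1.29468 rad → d = 6371·c ≈ 8248.42 km.

8248 km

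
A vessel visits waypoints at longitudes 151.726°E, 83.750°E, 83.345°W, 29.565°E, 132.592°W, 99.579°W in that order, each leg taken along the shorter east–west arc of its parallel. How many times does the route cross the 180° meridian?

Leg 1: +151.726° → +83.750°, shortest Δλ = -67.976° (west) — does not cross 180°.
Leg 2: +83.750° → -83.345°, shortest Δλ = -167.095° (west) — does not cross 180°.
Leg 3: -83.345° → +29.565°, shortest Δλ = 112.91° (east) — does not cross 180°.
Leg 4: +29.565° → -132.592°, shortest Δλ = -162.157° (west) — does not cross 180°.
Leg 5: -132.592° → -99.579°, shortest Δλ = 33.013° (east) — does not cross 180°.
Total crossings: 0.

0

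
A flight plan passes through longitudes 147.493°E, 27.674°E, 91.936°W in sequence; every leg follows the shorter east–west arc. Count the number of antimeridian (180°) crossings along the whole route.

Leg 1: +147.493° → +27.674°, shortest Δλ = -119.819° (west) — does not cross 180°.
Leg 2: +27.674° → -91.936°, shortest Δλ = -119.61° (west) — does not cross 180°.
Total crossings: 0.

0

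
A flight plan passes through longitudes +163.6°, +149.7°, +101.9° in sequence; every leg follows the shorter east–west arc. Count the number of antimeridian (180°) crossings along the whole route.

Leg 1: +163.6° → +149.7°, shortest Δλ = -13.9° (west) — does not cross 180°.
Leg 2: +149.7° → +101.9°, shortest Δλ = -47.8° (west) — does not cross 180°.
Total crossings: 0.

0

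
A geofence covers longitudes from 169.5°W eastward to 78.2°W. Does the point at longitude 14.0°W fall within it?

No

Band width going east from -169.5° to -78.2°: ((-78.2 − -169.5) mod 360) = 91.3°.
Offset of -14.0° east of the west edge: ((-14.0 − -169.5) mod 360) = 155.5°.
155.5° > 91.3° ⇒ outside.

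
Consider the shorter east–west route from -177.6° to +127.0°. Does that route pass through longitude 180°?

Yes

Naïve |127.0 − -177.6| = 304.6° > 180°, so the shorter arc goes the other way round — across 180°.
Signed shortest Δλ = ((127.0 − -177.6 + 180) mod 360) − 180 = -55.4°.
Going west by 55.4° from -177.6° passes through 180° before reaching +127.0°.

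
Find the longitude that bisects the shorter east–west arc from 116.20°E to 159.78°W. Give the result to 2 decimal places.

Signed shortest Δλ from +116.20° to -159.78° is +84.02°.
Midpoint longitude = +116.20° + (+84.02°)/2 = +116.20° + 42.01° = +158.21°.
(The naïve average (+116.20 + -159.78)/2 = -21.79° is on the wrong side of the globe.)

158.21°E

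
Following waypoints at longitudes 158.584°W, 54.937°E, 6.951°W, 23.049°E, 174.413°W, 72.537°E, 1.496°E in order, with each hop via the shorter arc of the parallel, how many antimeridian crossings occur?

Leg 1: -158.584° → +54.937°, shortest Δλ = -146.479° (west) — crosses 180°.
Leg 2: +54.937° → -6.951°, shortest Δλ = -61.888° (west) — does not cross 180°.
Leg 3: -6.951° → +23.049°, shortest Δλ = 30.0° (east) — does not cross 180°.
Leg 4: +23.049° → -174.413°, shortest Δλ = 162.538° (east) — crosses 180°.
Leg 5: -174.413° → +72.537°, shortest Δλ = -113.05° (west) — crosses 180°.
Leg 6: +72.537° → +1.496°, shortest Δλ = -71.041° (west) — does not cross 180°.
Total crossings: 3.

3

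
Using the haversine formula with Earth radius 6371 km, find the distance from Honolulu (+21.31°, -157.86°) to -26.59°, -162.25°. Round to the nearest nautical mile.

Δλ = -162.25 − -157.86 = -4.39°.
Δφ = -26.59 − 21.31 = -47.90°.
a = sin²(Δφ/2) + cos φ₁ · cos φ₂ · sin²(Δλ/2) = 0.166009.
c = 2·atan2(√a, √(1−a)) = 0.83930 rad → d = 6371·c ≈ 5347.19 km ≈ 2887.25 nmi.

2887 nmi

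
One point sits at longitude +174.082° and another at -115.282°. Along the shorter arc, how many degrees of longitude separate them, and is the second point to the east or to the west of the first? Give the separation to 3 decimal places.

70.636° east

Raw difference: -115.282 − 174.082 = -289.364°.
Normalise into (−180°, 180°]: -289.364° + 360° = 70.636°.
Positive ⇒ the second point lies to the east; separation 70.636°.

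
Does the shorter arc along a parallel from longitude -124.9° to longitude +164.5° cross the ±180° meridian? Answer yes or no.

Naïve |164.5 − -124.9| = 289.4° > 180°, so the shorter arc goes the other way round — across 180°.
Signed shortest Δλ = ((164.5 − -124.9 + 180) mod 360) − 180 = -70.6°.
Going west by 70.6° from -124.9° passes through 180° before reaching +164.5°.

Yes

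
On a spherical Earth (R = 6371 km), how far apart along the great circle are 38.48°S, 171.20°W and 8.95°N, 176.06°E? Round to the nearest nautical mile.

2936 nmi

Δλ = 176.06 − -171.20 = 347.26°; wrapped into (−180°, 180°]: -12.74°.
Δφ = 8.95 − -38.48 = 47.43°.
a = sin²(Δφ/2) + cos φ₁ · cos φ₂ · sin²(Δλ/2) = 0.171274.
c = 2·atan2(√a, √(1−a)) = 0.85336 rad → d = 6371·c ≈ 5436.78 km ≈ 2935.63 nmi.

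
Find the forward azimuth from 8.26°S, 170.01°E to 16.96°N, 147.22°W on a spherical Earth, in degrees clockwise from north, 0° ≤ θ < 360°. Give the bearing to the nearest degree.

59°

Δλ = -147.22 − 170.01 = -317.23°; wrapped into (−180°, 180°]: 42.77°.
θ = atan2( sin Δλ · cos φ₂ , cos φ₁ · sin φ₂ − sin φ₁ · cos φ₂ · cos Δλ )
  = atan2(0.64952, 0.38955) = 59.047° → normalised to [0°, 360°): 59.047°.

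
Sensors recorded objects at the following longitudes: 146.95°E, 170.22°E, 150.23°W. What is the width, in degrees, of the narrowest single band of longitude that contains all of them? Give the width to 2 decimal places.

Sort the longitudes: -150.23°, +146.95°, +170.22°.
Eastward gaps between consecutive values (wrapping around): 297.18°, 23.27°, 39.55°.
Largest gap = 297.18° ⇒ minimal covering band is its complement: 360° − 297.18° = 62.82°.
Band runs from +146.95° eastward to -150.23°, crossing the antimeridian.

62.82°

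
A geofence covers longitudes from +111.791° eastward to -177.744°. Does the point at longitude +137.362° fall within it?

Yes

Band width going east from +111.791° to -177.744°: ((-177.744 − 111.791) mod 360) = 70.465°.
Offset of +137.362° east of the west edge: ((137.362 − 111.791) mod 360) = 25.571°.
25.571° ≤ 70.465° ⇒ inside.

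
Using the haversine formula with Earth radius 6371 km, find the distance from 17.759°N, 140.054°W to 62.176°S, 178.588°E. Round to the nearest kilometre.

Δλ = 178.588 − -140.054 = 318.642°; wrapped into (−180°, 180°]: -41.358°.
Δφ = -62.176 − 17.759 = -79.935°.
a = sin²(Δφ/2) + cos φ₁ · cos φ₂ · sin²(Δλ/2) = 0.468049.
c = 2·atan2(√a, √(1−a)) = 1.50685 rad → d = 6371·c ≈ 9600.15 km.

9600 km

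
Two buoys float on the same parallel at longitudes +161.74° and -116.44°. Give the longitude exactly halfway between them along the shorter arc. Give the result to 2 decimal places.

Signed shortest Δλ from +161.74° to -116.44° is +81.82°.
Midpoint longitude = +161.74° + (+81.82°)/2 = +161.74° + 40.91° = +202.65°.
Normalise into (−180°, 180°]: -157.35°.
(The naïve average (+161.74 + -116.44)/2 = 22.65° is on the wrong side of the globe.)

-157.35°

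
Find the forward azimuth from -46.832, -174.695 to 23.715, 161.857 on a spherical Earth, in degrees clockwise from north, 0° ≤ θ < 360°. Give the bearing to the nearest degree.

338°

Δλ = 161.857 − -174.695 = 336.552°; wrapped into (−180°, 180°]: -23.448°.
θ = atan2( sin Δλ · cos φ₂ , cos φ₁ · sin φ₂ − sin φ₁ · cos φ₂ · cos Δλ )
  = atan2(-0.36432, 0.88777) = -22.312° → normalised to [0°, 360°): 337.688°.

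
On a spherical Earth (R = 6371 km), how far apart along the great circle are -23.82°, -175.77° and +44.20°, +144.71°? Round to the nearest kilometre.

Δλ = 144.71 − -175.77 = 320.48°; wrapped into (−180°, 180°]: -39.52°.
Δφ = 44.20 − -23.82 = 68.02°.
a = sin²(Δφ/2) + cos φ₁ · cos φ₂ · sin²(Δλ/2) = 0.387821.
c = 2·atan2(√a, √(1−a)) = 1.34451 rad → d = 6371·c ≈ 8565.88 km.

8566 km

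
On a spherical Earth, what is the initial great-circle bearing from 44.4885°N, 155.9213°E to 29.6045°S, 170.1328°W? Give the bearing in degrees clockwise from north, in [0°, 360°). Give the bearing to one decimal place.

150.5°

Δλ = -170.1328 − 155.9213 = -326.0541°; wrapped into (−180°, 180°]: 33.9459°.
θ = atan2( sin Δλ · cos φ₂ , cos φ₁ · sin φ₂ − sin φ₁ · cos φ₂ · cos Δλ )
  = atan2(0.48551, -0.85786) = 150.492° → normalised to [0°, 360°): 150.492°.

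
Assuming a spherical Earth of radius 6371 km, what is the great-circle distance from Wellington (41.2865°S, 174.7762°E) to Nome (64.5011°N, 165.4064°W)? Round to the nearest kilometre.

Δλ = -165.4064 − 174.7762 = -340.1826°; wrapped into (−180°, 180°]: 19.8174°.
Δφ = 64.5011 − -41.2865 = 105.7876°.
a = sin²(Δφ/2) + cos φ₁ · cos φ₂ · sin²(Δλ/2) = 0.645615.
c = 2·atan2(√a, √(1−a)) = 1.86631 rad → d = 6371·c ≈ 11890.25 km.

11890 km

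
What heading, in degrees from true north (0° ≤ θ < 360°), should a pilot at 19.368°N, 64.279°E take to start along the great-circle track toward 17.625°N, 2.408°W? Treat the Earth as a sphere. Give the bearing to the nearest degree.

280°

Δλ = -2.408 − 64.279 = -66.687°.
θ = atan2( sin Δλ · cos φ₂ , cos φ₁ · sin φ₂ − sin φ₁ · cos φ₂ · cos Δλ )
  = atan2(-0.87525, 0.16057) = -79.605° → normalised to [0°, 360°): 280.395°.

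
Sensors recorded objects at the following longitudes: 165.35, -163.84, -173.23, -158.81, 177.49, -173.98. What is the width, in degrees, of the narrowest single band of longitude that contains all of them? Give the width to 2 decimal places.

35.84°

Sort the longitudes: -173.98°, -173.23°, -163.84°, -158.81°, +165.35°, +177.49°.
Eastward gaps between consecutive values (wrapping around): 0.75°, 9.39°, 5.03°, 324.16°, 12.14°, 8.53°.
Largest gap = 324.16° ⇒ minimal covering band is its complement: 360° − 324.16° = 35.84°.
Band runs from +165.35° eastward to -158.81°, crossing the antimeridian.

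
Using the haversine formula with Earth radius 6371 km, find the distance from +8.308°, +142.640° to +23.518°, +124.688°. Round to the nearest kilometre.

2553 km

Δλ = 124.688 − 142.640 = -17.952°.
Δφ = 23.518 − 8.308 = 15.210°.
a = sin²(Δφ/2) + cos φ₁ · cos φ₂ · sin²(Δλ/2) = 0.039601.
c = 2·atan2(√a, √(1−a)) = 0.40067 rad → d = 6371·c ≈ 2552.69 km.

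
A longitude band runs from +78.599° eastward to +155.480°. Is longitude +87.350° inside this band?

Yes

Band width going east from +78.599° to +155.480°: ((155.480 − 78.599) mod 360) = 76.881°.
Offset of +87.350° east of the west edge: ((87.350 − 78.599) mod 360) = 8.751°.
8.751° ≤ 76.881° ⇒ inside.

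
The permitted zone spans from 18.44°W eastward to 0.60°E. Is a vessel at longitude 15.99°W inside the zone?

Band width going east from -18.44° to +0.60°: ((0.60 − -18.44) mod 360) = 19.04°.
Offset of -15.99° east of the west edge: ((-15.99 − -18.44) mod 360) = 2.45°.
2.45° ≤ 19.04° ⇒ inside.

Yes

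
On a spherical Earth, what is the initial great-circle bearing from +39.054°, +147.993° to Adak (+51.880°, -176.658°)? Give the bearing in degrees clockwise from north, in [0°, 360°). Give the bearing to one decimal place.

50.6°

Δλ = -176.658 − 147.993 = -324.651°; wrapped into (−180°, 180°]: 35.349°.
θ = atan2( sin Δλ · cos φ₂ , cos φ₁ · sin φ₂ − sin φ₁ · cos φ₂ · cos Δλ )
  = atan2(0.35715, 0.29369) = 50.568° → normalised to [0°, 360°): 50.568°.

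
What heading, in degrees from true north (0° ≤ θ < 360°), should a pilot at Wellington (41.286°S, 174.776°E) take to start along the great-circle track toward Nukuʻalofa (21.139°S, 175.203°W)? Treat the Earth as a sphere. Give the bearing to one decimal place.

Δλ = -175.203 − 174.776 = -349.979°; wrapped into (−180°, 180°]: 10.021°.
θ = atan2( sin Δλ · cos φ₂ , cos φ₁ · sin φ₂ − sin φ₁ · cos φ₂ · cos Δλ )
  = atan2(0.16230, 0.33504) = 25.846° → normalised to [0°, 360°): 25.846°.

25.8°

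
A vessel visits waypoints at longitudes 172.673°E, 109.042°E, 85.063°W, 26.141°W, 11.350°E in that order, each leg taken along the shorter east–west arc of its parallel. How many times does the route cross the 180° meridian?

Leg 1: +172.673° → +109.042°, shortest Δλ = -63.631° (west) — does not cross 180°.
Leg 2: +109.042° → -85.063°, shortest Δλ = 165.895° (east) — crosses 180°.
Leg 3: -85.063° → -26.141°, shortest Δλ = 58.922° (east) — does not cross 180°.
Leg 4: -26.141° → +11.350°, shortest Δλ = 37.491° (east) — does not cross 180°.
Total crossings: 1.

1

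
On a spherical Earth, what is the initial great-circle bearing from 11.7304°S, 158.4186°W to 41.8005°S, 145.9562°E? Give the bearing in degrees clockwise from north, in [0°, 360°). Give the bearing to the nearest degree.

227°

Δλ = 145.9562 − -158.4186 = 304.3748°; wrapped into (−180°, 180°]: -55.6252°.
θ = atan2( sin Δλ · cos φ₂ , cos φ₁ · sin φ₂ − sin φ₁ · cos φ₂ · cos Δλ )
  = atan2(-0.61528, -0.56705) = -132.664° → normalised to [0°, 360°): 227.336°.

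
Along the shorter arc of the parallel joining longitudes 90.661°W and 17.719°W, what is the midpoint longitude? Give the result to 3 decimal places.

Signed shortest Δλ from -90.661° to -17.719° is +72.942°.
Midpoint longitude = -90.661° + (+72.942°)/2 = -90.661° + 36.471° = -54.190°.

54.190°W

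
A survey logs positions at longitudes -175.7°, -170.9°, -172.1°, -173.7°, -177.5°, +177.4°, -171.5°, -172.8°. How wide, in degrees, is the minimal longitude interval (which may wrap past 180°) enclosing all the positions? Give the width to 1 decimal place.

11.7°

Sort the longitudes: -177.5°, -175.7°, -173.7°, -172.8°, -172.1°, -171.5°, -170.9°, +177.4°.
Eastward gaps between consecutive values (wrapping around): 1.8°, 2.0°, 0.9°, 0.7°, 0.6°, 0.6°, 348.3°, 5.1°.
Largest gap = 348.3° ⇒ minimal covering band is its complement: 360° − 348.3° = 11.7°.
Band runs from +177.4° eastward to -170.9°, crossing the antimeridian.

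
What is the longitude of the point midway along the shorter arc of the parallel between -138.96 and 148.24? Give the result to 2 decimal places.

-175.36°

Signed shortest Δλ from -138.96° to +148.24° is -72.80°.
Midpoint longitude = -138.96° + (-72.80°)/2 = -138.96° − 36.40° = -175.36°.
(The naïve average (-138.96 + +148.24)/2 = 4.64° is on the wrong side of the globe.)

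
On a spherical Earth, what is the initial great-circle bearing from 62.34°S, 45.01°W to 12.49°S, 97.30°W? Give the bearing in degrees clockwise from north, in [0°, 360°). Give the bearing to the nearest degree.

299°

Δλ = -97.30 − -45.01 = -52.29°.
θ = atan2( sin Δλ · cos φ₂ , cos φ₁ · sin φ₂ − sin φ₁ · cos φ₂ · cos Δλ )
  = atan2(-0.77239, 0.42854) = -60.977° → normalised to [0°, 360°): 299.023°.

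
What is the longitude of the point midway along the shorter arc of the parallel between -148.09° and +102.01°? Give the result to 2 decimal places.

Signed shortest Δλ from -148.09° to +102.01° is -109.90°.
Midpoint longitude = -148.09° + (-109.90°)/2 = -148.09° − 54.95° = -203.04°.
Normalise into (−180°, 180°]: +156.96°.
(The naïve average (-148.09 + +102.01)/2 = -23.04° is on the wrong side of the globe.)

+156.96°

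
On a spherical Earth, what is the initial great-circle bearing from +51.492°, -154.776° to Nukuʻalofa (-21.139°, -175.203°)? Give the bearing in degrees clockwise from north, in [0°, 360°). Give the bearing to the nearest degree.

200°

Δλ = -175.203 − -154.776 = -20.427°.
θ = atan2( sin Δλ · cos φ₂ , cos φ₁ · sin φ₂ − sin φ₁ · cos φ₂ · cos Δλ )
  = atan2(-0.32553, -0.90851) = -160.287° → normalised to [0°, 360°): 199.713°.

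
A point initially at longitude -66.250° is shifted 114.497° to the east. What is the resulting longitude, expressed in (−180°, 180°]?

+48.247°

Start at -66.250°; shift +114.497° → +48.247°.
+48.247° already lies in (−180°, 180°].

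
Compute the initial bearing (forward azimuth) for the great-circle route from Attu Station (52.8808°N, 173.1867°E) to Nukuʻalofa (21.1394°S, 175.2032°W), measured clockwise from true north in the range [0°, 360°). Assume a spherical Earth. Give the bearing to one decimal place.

Δλ = -175.2032 − 173.1867 = -348.3899°; wrapped into (−180°, 180°]: 11.6101°.
θ = atan2( sin Δλ · cos φ₂ , cos φ₁ · sin φ₂ − sin φ₁ · cos φ₂ · cos Δλ )
  = atan2(0.18771, -0.94614) = 168.779° → normalised to [0°, 360°): 168.779°.

168.8°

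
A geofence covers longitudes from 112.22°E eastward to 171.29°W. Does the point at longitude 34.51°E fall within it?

Band width going east from +112.22° to -171.29°: ((-171.29 − 112.22) mod 360) = 76.49°.
Offset of +34.51° east of the west edge: ((34.51 − 112.22) mod 360) = 282.29°.
282.29° > 76.49° ⇒ outside.

No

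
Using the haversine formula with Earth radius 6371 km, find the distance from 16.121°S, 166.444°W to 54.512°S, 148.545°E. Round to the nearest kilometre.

Δλ = 148.545 − -166.444 = 314.989°; wrapped into (−180°, 180°]: -45.011°.
Δφ = -54.512 − -16.121 = -38.391°.
a = sin²(Δφ/2) + cos φ₁ · cos φ₂ · sin²(Δλ/2) = 0.189816.
c = 2·atan2(√a, √(1−a)) = 0.90159 rad → d = 6371·c ≈ 5744.00 km.

5744 km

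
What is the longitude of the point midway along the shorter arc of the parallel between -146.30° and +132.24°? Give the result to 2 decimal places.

Signed shortest Δλ from -146.30° to +132.24° is -81.46°.
Midpoint longitude = -146.30° + (-81.46°)/2 = -146.30° − 40.73° = -187.03°.
Normalise into (−180°, 180°]: +172.97°.
(The naïve average (-146.30 + +132.24)/2 = -7.03° is on the wrong side of the globe.)

+172.97°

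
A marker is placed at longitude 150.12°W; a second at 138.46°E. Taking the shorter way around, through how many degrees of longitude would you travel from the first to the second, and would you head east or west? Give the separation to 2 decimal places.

Raw difference: 138.46 − -150.12 = 288.58°.
Normalise into (−180°, 180°]: 288.58° − 360° = -71.42°.
Negative ⇒ the second point lies to the west; separation 71.42°.

71.42° west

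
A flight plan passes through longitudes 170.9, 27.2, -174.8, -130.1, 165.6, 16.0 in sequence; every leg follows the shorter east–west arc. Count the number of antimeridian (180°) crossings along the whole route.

2

Leg 1: +170.9° → +27.2°, shortest Δλ = -143.7° (west) — does not cross 180°.
Leg 2: +27.2° → -174.8°, shortest Δλ = 158.0° (east) — crosses 180°.
Leg 3: -174.8° → -130.1°, shortest Δλ = 44.7° (east) — does not cross 180°.
Leg 4: -130.1° → +165.6°, shortest Δλ = -64.3° (west) — crosses 180°.
Leg 5: +165.6° → +16.0°, shortest Δλ = -149.6° (west) — does not cross 180°.
Total crossings: 2.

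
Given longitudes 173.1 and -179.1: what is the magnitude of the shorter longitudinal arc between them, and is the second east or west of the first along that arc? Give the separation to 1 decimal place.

7.8° east

Raw difference: -179.1 − 173.1 = -352.2°.
Normalise into (−180°, 180°]: -352.2° + 360° = 7.8°.
Positive ⇒ the second point lies to the east; separation 7.8°.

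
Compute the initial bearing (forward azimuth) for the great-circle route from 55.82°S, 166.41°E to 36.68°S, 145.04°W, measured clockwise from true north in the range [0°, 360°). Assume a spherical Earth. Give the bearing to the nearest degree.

80°

Δλ = -145.04 − 166.41 = -311.45°; wrapped into (−180°, 180°]: 48.55°.
θ = atan2( sin Δλ · cos φ₂ , cos φ₁ · sin φ₂ − sin φ₁ · cos φ₂ · cos Δλ )
  = atan2(0.60111, 0.10360) = 80.221° → normalised to [0°, 360°): 80.221°.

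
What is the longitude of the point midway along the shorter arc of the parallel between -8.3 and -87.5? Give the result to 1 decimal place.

Signed shortest Δλ from -8.3° to -87.5° is -79.2°.
Midpoint longitude = -8.3° + (-79.2°)/2 = -8.3° − 39.6° = -47.9°.

-47.9°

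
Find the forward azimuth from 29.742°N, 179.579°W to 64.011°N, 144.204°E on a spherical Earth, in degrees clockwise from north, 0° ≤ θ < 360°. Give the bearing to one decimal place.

Δλ = 144.204 − -179.579 = 323.783°; wrapped into (−180°, 180°]: -36.217°.
θ = atan2( sin Δλ · cos φ₂ , cos φ₁ · sin φ₂ − sin φ₁ · cos φ₂ · cos Δλ )
  = atan2(-0.25891, 0.60508) = -23.166° → normalised to [0°, 360°): 336.834°.

336.8°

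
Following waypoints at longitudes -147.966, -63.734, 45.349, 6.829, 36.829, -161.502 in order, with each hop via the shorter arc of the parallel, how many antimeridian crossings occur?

Leg 1: -147.966° → -63.734°, shortest Δλ = 84.232° (east) — does not cross 180°.
Leg 2: -63.734° → +45.349°, shortest Δλ = 109.083° (east) — does not cross 180°.
Leg 3: +45.349° → +6.829°, shortest Δλ = -38.52° (west) — does not cross 180°.
Leg 4: +6.829° → +36.829°, shortest Δλ = 30.0° (east) — does not cross 180°.
Leg 5: +36.829° → -161.502°, shortest Δλ = 161.669° (east) — crosses 180°.
Total crossings: 1.

1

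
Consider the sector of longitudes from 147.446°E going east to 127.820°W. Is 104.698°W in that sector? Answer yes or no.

No

Band width going east from +147.446° to -127.820°: ((-127.820 − 147.446) mod 360) = 84.734°.
Offset of -104.698° east of the west edge: ((-104.698 − 147.446) mod 360) = 107.856°.
107.856° > 84.734° ⇒ outside.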